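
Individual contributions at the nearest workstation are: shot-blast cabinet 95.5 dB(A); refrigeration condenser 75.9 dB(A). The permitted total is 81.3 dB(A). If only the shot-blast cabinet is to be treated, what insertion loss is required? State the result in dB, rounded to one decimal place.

Everything except the shot-blast cabinet sums to 10^(75.9/10) = 3.890e+07 in linear terms, 75.90 dB(A).
To meet 81.3 dB(A) overall, the treated shot-blast cabinet may contribute at most 10^(81.3/10) − 3.890e+07 = 9.599e+07, i.e. 79.82 dB(A).
Required insertion loss = 95.5 − 79.82 = 15.68 dB.

15.7 dB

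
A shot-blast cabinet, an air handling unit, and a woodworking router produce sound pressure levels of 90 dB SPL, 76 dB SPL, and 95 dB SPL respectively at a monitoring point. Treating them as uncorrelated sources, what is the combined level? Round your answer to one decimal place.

Incoherent sources combine by intensity addition: L_total = 10·log₁₀(Σ 10^(L_i/10)).
Σ 10^(L/10) = 10^(90/10) + 10^(76/10) + 10^(95/10) = 4.202e+09.
L_total = 10·log₁₀(4.202e+09) = 96.23 dB SPL.

96.2 dB SPL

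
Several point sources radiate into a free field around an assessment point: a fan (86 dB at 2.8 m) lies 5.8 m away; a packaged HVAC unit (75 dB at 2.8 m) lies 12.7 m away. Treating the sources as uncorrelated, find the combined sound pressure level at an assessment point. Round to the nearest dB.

80 dB

First find each source's level at the receiver (point-source: −20·log₁₀(r/r_ref)), then combine on an intensity basis.
fan: 86 − 20·log₁₀(5.8/2.8) = 86 − 6.33 = 79.67 dB.
packaged HVAC unit: 75 − 20·log₁₀(12.7/2.8) = 75 − 13.13 = 61.87 dB.
Σ 10^(L/10) = 9.432e+07 → L_total = 10·log₁₀(9.432e+07) = 79.75 dB.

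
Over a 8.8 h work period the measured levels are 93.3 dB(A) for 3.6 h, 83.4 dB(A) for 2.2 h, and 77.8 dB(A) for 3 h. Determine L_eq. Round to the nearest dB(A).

The energy average is taken in the linear domain: L_eq = 10·log₁₀[(Σ tᵢ·10^(Lᵢ/10))/T], T = 8.8 h.
Σ tᵢ·10^(Lᵢ/10) = 3.6·10^(93.3/10) + 2.2·10^(83.4/10) + 3·10^(77.8/10) = 8.359e+09.
L_eq = 10·log₁₀(8.359e+09/8.8) = 89.78 dB(A).

90 dB(A)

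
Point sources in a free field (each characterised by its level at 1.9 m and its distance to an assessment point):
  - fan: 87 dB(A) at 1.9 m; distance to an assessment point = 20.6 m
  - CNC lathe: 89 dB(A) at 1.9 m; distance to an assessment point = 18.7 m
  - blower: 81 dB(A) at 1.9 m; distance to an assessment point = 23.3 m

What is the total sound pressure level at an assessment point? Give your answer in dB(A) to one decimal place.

Propagate each source to the receiver with L = L_ref − 20·log₁₀(r/r_ref), then add intensities.
fan: 87 − 20·log₁₀(20.6/1.9) = 87 − 20.70 = 66.30 dB(A).
CNC lathe: 89 − 20·log₁₀(18.7/1.9) = 89 − 19.86 = 69.14 dB(A).
blower: 81 − 20·log₁₀(23.3/1.9) = 81 − 21.77 = 59.23 dB(A).
Σ 10^(L/10) = 1.330e+07 → L_total = 10·log₁₀(1.330e+07) = 71.24 dB(A).

71.2 dB(A)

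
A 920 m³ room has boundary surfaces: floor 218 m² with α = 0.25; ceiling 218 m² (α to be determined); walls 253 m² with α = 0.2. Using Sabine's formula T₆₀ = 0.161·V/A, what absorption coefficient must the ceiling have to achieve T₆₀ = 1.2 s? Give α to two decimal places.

A = 0.161·V/T₆₀ = 0.161·920/1.2 = 123.43 m² sabins.
Absorption from the other surfaces = 218·0.25 + 253·0.2 = 105.10 m², so the ceiling must supply 18.33 m² over 218 m².
α = 18.33/218 = 0.084.

0.08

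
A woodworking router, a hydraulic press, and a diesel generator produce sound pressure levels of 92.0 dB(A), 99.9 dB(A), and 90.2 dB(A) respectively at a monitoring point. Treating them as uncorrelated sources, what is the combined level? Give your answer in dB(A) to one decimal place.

100.9 dB(A)

Incoherent sources combine by intensity addition: L_total = 10·log₁₀(Σ 10^(L_i/10)).
Σ 10^(L/10) = 10^(92.0/10) + 10^(99.9/10) + 10^(90.2/10) = 1.240e+10.
L_total = 10·log₁₀(1.240e+10) = 100.94 dB(A).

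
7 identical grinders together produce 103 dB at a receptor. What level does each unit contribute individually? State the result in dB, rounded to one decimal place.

For N identical incoherent sources L_total = L₁ + 10·log₁₀ N, so L₁ = 103 − 10·log₁₀(7) = 103 − 8.451.

94.5 dB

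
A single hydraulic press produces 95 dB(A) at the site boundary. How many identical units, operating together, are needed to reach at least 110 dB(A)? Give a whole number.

32

The shortfall is 110 − 95 = 15.0 dB, and N units add 10·log₁₀ N, so need 10·log₁₀ N ≥ 15.0.
N ≥ 10^(15.0/10) = 31.623, so N = 32.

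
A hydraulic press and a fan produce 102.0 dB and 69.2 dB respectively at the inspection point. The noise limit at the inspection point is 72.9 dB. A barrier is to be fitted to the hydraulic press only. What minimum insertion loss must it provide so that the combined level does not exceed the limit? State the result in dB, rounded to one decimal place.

31.5 dB

Everything except the hydraulic press sums to 10^(69.2/10) = 8.318e+06 in linear terms, 69.20 dB.
The limit corresponds to 10^(72.9/10) = 1.950e+07; subtracting the fixed part leaves 1.118e+07 for the hydraulic press, i.e. 70.48 dB.
Required insertion loss = 102.0 − 70.48 = 31.52 dB.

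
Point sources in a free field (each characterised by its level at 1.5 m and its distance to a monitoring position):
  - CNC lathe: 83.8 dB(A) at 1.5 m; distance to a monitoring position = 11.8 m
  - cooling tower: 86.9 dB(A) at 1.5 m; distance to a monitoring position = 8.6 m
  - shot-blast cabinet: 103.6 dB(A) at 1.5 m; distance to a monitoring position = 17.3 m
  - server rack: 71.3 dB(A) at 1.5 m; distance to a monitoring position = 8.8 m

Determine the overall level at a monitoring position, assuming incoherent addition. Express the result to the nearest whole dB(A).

83 dB(A)

Propagate each source to the receiver with L = L_ref − 20·log₁₀(r/r_ref), then add intensities.
CNC lathe: 83.8 − 20·log₁₀(11.8/1.5) = 83.8 − 17.92 = 65.88 dB(A).
cooling tower: 86.9 − 20·log₁₀(8.6/1.5) = 86.9 − 15.17 = 71.73 dB(A).
shot-blast cabinet: 103.6 − 20·log₁₀(17.3/1.5) = 103.6 − 21.24 = 82.36 dB(A).
server rack: 71.3 − 20·log₁₀(8.8/1.5) = 71.3 − 15.37 = 55.93 dB(A).
Σ 10^(L/10) = 1.914e+08 → L_total = 10·log₁₀(1.914e+08) = 82.82 dB(A).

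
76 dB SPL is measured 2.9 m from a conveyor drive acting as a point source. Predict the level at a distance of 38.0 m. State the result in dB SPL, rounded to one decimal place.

For a point source, L₂ = L₁ − 20·log₁₀(r₂/r₁).
L₂ = 76 − 20·log₁₀(38.0/2.9) = 76 − 22.348 = 53.65 dB SPL.

53.7 dB SPL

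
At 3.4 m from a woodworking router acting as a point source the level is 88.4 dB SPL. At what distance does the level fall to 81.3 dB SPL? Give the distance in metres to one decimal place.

7.7 m

For a point source L₁ − L₂ = 20·log₁₀(r₂/r₁), so r₂ = r₁·10^((L₁−L₂)/20).
r₂ = 3.4·10^((88.4−81.3)/20) = 3.4·10^(7.1/20) = 7.70 m.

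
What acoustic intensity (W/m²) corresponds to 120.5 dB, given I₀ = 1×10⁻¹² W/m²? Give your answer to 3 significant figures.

1.12 W/m²

L = 10·log₁₀(I/I₀) ⇒ I = I₀·10^(L/10) = 10⁻¹² × 10^12.05.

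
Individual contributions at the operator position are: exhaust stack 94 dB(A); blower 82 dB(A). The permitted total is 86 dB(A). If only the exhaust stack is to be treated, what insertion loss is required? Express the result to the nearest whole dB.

10 dB

Fixed contribution from the other source: Σ 10^(L/10) = 10^(82/10) = 1.585e+08 (82.00 dB(A)).
To meet 86 dB(A) overall, the treated exhaust stack may contribute at most 10^(86/10) − 1.585e+08 = 2.396e+08, i.e. 83.80 dB(A).
So the exhaust stack must be reduced from 94 to 83.80 dB(A): IL = 10.20 dB.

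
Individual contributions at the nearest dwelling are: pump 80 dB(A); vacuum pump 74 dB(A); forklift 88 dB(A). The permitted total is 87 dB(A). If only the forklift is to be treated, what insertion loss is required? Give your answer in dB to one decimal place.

The untreated sources together contribute 10^(80/10) + 10^(74/10) = 1.251e+08, i.e. 80.97 dB(A).
The limit corresponds to 10^(87/10) = 5.012e+08; subtracting the fixed part leaves 3.761e+08 for the forklift, i.e. 85.75 dB(A).
So the forklift must be reduced from 88 to 85.75 dB(A): IL = 2.25 dB.

2.2 dB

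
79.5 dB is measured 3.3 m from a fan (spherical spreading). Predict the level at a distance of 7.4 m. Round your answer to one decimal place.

72.5 dB

For a point source, L₂ = L₁ − 20·log₁₀(r₂/r₁).
L₂ = 79.5 − 20·log₁₀(7.4/3.3) = 79.5 − 7.014 = 72.49 dB.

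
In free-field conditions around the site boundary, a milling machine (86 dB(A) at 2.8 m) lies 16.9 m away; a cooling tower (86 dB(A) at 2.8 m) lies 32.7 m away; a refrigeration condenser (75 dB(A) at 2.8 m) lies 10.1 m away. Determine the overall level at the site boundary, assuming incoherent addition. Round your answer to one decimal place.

72.1 dB(A)

First find each source's level at the receiver (point-source: −20·log₁₀(r/r_ref)), then combine on an intensity basis.
milling machine: 86 − 20·log₁₀(16.9/2.8) = 86 − 15.61 = 70.39 dB(A).
cooling tower: 86 − 20·log₁₀(32.7/2.8) = 86 − 21.35 = 64.65 dB(A).
refrigeration condenser: 75 − 20·log₁₀(10.1/2.8) = 75 − 11.14 = 63.86 dB(A).
Σ 10^(L/10) = 1.628e+07 → L_total = 10·log₁₀(1.628e+07) = 72.12 dB(A).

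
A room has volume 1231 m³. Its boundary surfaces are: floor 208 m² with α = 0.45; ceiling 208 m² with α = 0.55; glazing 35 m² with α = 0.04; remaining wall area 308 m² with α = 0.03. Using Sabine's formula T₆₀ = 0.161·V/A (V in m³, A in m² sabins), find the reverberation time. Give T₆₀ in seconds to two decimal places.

A = Σ Sᵢαᵢ = 208·0.45 + 208·0.55 + 35·0.04 + 308·0.03 = 218.64 m².
T₆₀ = 0.161·V/A = 0.161·1231/218.64 = 0.906 s.

0.91 s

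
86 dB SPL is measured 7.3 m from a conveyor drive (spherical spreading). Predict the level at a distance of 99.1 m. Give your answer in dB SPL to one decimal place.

63.3 dB SPL

For a point source, L₂ = L₁ − 20·log₁₀(r₂/r₁).
L₂ = 86 − 20·log₁₀(99.1/7.3) = 86 − 22.655 = 63.34 dB SPL.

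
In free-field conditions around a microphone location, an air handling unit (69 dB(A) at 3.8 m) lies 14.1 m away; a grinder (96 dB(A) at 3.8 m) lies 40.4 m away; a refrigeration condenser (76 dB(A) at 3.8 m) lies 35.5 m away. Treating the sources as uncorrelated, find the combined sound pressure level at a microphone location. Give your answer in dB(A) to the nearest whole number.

76 dB(A)

First find each source's level at the receiver (point-source: −20·log₁₀(r/r_ref)), then combine on an intensity basis.
air handling unit: 69 − 20·log₁₀(14.1/3.8) = 69 − 11.39 = 57.61 dB(A).
grinder: 96 − 20·log₁₀(40.4/3.8) = 96 − 20.53 = 75.47 dB(A).
refrigeration condenser: 76 − 20·log₁₀(35.5/3.8) = 76 − 19.41 = 56.59 dB(A).
Σ 10^(L/10) = 3.625e+07 → L_total = 10·log₁₀(3.625e+07) = 75.59 dB(A).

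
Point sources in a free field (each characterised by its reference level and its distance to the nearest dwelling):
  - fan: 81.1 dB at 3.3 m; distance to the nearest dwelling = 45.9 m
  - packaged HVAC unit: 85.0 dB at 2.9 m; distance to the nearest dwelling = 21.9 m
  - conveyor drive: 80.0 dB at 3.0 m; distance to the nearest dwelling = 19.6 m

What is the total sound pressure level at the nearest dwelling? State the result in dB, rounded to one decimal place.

Propagate each source to the receiver with L = L_ref − 20·log₁₀(r/r_ref), then add intensities.
fan: 81.1 − 20·log₁₀(45.9/3.3) = 81.1 − 22.87 = 58.23 dB.
packaged HVAC unit: 85.0 − 20·log₁₀(21.9/2.9) = 85.0 − 17.56 = 67.44 dB.
conveyor drive: 80.0 − 20·log₁₀(19.6/3.0) = 80.0 − 16.30 = 63.70 dB.
Σ 10^(L/10) = 8.554e+06 → L_total = 10·log₁₀(8.554e+06) = 69.32 dB.

69.3 dB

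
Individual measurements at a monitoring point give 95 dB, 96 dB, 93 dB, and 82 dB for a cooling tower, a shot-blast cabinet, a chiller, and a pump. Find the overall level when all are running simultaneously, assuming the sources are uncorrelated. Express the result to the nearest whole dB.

Incoherent sources combine by intensity addition: L_total = 10·log₁₀(Σ 10^(L_i/10)).
Σ 10^(L/10) = 10^(95/10) + 10^(96/10) + 10^(93/10) + 10^(82/10) = 9.297e+09.
L_total = 10·log₁₀(9.297e+09) = 99.68 dB.

100 dB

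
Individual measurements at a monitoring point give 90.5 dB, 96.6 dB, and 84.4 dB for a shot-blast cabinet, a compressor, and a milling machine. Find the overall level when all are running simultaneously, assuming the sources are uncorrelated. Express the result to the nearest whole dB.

For uncorrelated sources the intensities add, so convert each level to linear form, sum, and take 10·log₁₀ of the total.
Σ 10^(L/10) = 10^(90.5/10) + 10^(96.6/10) + 10^(84.4/10) = 5.968e+09.
L_total = 10·log₁₀(5.968e+09) = 97.76 dB.

98 dB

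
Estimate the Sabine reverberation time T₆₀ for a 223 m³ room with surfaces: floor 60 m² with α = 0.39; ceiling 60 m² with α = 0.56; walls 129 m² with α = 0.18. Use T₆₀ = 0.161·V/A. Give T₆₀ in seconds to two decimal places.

A = Σ Sᵢαᵢ = 60·0.39 + 60·0.56 + 129·0.18 = 80.22 m².
T₆₀ = 0.161 × 223 / 80.22 = 0.448 s.

0.45 s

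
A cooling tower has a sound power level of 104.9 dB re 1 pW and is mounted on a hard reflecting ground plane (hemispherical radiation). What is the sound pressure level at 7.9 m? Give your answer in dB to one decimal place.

79.0 dB

Free-field hemispherical radiation: L_p = L_w − 10·log₁₀(2π·r²), r = 7.9 m.
2π·r² = 392.1 m², 10·log₁₀ of that is 25.934 dB.
L_p = 104.9 − 25.934 = 78.97 dB.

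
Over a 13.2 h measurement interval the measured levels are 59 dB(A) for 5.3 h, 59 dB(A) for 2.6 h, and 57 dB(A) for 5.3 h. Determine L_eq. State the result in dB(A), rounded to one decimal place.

58.3 dB(A)

The energy average is taken in the linear domain: L_eq = 10·log₁₀[(Σ tᵢ·10^(Lᵢ/10))/T], T = 13.2 h.
Σ tᵢ·10^(Lᵢ/10) = 5.3·10^(59/10) + 2.6·10^(59/10) + 5.3·10^(57/10) = 8.931e+06.
L_eq = 10·log₁₀(8.931e+06/13.2) = 58.30 dB(A).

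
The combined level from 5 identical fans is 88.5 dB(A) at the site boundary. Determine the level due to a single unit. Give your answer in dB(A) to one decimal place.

Dividing the total intensity by 5 lowers the level by 10·log₁₀ 5 = 6.990 dB: L₁ = 88.5 − 6.990.

81.5 dB(A)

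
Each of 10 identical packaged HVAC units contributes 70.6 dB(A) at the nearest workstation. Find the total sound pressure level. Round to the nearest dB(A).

N identical incoherent sources raise the level by 10·log₁₀ N.
L_total = 70.6 + 10·log₁₀(10) = 70.6 + 10.000 = 80.60 dB(A).

81 dB(A)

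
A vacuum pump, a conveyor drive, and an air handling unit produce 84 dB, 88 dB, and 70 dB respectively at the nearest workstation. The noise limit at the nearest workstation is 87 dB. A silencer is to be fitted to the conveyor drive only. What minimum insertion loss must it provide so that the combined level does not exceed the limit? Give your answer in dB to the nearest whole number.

4 dB

Everything except the conveyor drive sums to 10^(84/10) + 10^(70/10) = 2.612e+08 in linear terms, 84.17 dB.
The limit corresponds to 10^(87/10) = 5.012e+08; subtracting the fixed part leaves 2.400e+08 for the conveyor drive, i.e. 83.80 dB.
Required insertion loss = 88 − 83.80 = 4.20 dB.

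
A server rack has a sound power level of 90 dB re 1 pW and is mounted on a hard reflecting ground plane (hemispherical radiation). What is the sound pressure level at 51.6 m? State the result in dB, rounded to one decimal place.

47.8 dB

The power spreads over a hemisphere of area 2π·r², so L_p = L_w − 10·log₁₀(2π·r²).
2π·r² = 1.673e+04 m², 10·log₁₀ of that is 42.235 dB.
L_p = 90 − 42.235 = 47.77 dB.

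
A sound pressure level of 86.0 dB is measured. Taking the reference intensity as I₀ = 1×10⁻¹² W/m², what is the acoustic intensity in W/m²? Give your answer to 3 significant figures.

0.000398 W/m²

L = 10·log₁₀(I/I₀) ⇒ I = I₀·10^(L/10) = 10⁻¹² × 10^8.60.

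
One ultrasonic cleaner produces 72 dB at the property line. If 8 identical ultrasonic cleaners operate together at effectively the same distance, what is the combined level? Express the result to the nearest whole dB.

With 8 equal, uncorrelated contributions the intensity is 8× that of one unit, giving a rise of 10·log₁₀ 8.
L_total = 72 + 10·log₁₀(8) = 72 + 9.031 = 81.03 dB.

81 dB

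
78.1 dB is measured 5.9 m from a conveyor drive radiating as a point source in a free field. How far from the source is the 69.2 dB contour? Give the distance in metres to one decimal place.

16.4 m

Point-source spreading drops the level by 20·log₁₀(r₂/r₁); inverting, r₂/r₁ = 10^(ΔL/20).
r₂ = 5.9·10^((78.1−69.2)/20) = 5.9·10^(8.9/20) = 16.44 m.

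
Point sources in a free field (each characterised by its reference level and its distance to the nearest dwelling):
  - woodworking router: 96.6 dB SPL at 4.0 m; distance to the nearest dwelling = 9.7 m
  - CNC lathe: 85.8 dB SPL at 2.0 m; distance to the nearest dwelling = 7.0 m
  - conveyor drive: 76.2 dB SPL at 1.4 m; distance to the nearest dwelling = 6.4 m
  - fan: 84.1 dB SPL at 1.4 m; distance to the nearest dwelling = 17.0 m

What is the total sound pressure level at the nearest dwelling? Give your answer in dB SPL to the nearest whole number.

89 dB SPL

First find each source's level at the receiver (point-source: −20·log₁₀(r/r_ref)), then combine on an intensity basis.
woodworking router: 96.6 − 20·log₁₀(9.7/4.0) = 96.6 − 7.69 = 88.91 dB SPL.
CNC lathe: 85.8 − 20·log₁₀(7.0/2.0) = 85.8 − 10.88 = 74.92 dB SPL.
conveyor drive: 76.2 − 20·log₁₀(6.4/1.4) = 76.2 − 13.20 = 63.00 dB SPL.
fan: 84.1 − 20·log₁₀(17.0/1.4) = 84.1 − 21.69 = 62.41 dB SPL.
Σ 10^(L/10) = 8.121e+08 → L_total = 10·log₁₀(8.121e+08) = 89.10 dB SPL.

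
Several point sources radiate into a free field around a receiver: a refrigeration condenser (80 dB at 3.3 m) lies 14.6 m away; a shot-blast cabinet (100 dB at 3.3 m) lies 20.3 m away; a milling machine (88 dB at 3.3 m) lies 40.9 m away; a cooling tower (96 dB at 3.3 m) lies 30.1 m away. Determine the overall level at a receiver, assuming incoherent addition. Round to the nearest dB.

85 dB

First find each source's level at the receiver (point-source: −20·log₁₀(r/r_ref)), then combine on an intensity basis.
refrigeration condenser: 80 − 20·log₁₀(14.6/3.3) = 80 − 12.92 = 67.08 dB.
shot-blast cabinet: 100 − 20·log₁₀(20.3/3.3) = 100 − 15.78 = 84.22 dB.
milling machine: 88 − 20·log₁₀(40.9/3.3) = 88 − 21.86 = 66.14 dB.
cooling tower: 96 − 20·log₁₀(30.1/3.3) = 96 − 19.20 = 76.80 dB.
Σ 10^(L/10) = 3.213e+08 → L_total = 10·log₁₀(3.213e+08) = 85.07 dB.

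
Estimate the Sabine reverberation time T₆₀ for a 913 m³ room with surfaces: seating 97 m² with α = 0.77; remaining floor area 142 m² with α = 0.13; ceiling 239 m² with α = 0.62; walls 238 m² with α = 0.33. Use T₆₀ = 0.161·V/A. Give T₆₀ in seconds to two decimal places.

0.46 s

Total absorption A = 97·0.77 + 142·0.13 + 239·0.62 + 238·0.33 = 319.87 m² sabins.
T₆₀ = 0.161·V/A = 0.161·913/319.87 = 0.460 s.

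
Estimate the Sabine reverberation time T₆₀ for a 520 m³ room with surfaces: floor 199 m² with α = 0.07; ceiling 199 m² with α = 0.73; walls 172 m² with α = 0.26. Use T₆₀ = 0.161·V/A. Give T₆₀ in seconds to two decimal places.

Summing Sᵢαᵢ: 199·0.07 + 199·0.73 + 172·0.26 = 203.92 m².
T₆₀ = 0.161 × 520 / 203.92 = 0.411 s.

0.41 s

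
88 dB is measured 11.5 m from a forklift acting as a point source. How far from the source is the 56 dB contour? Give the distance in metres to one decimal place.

For a point source L₁ − L₂ = 20·log₁₀(r₂/r₁), so r₂ = r₁·10^((L₁−L₂)/20).
r₂ = 11.5·10^((88−56)/20) = 11.5·10^(32.0/20) = 457.82 m.

457.8 m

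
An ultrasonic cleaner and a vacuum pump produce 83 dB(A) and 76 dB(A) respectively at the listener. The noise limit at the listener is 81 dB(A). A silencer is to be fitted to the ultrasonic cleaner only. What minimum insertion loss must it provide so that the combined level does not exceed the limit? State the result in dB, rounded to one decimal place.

Everything except the ultrasonic cleaner sums to 10^(76/10) = 3.981e+07 in linear terms, 76.00 dB(A).
The limit corresponds to 10^(81/10) = 1.259e+08; subtracting the fixed part leaves 8.608e+07 for the ultrasonic cleaner, i.e. 79.35 dB(A).
Required insertion loss = 83 − 79.35 = 3.65 dB.

3.7 dB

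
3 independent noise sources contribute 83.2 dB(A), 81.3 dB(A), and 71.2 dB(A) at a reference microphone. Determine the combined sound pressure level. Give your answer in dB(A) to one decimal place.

85.5 dB(A)

For uncorrelated sources the intensities add, so convert each level to linear form, sum, and take 10·log₁₀ of the total.
Σ 10^(L/10) = 10^(83.2/10) + 10^(81.3/10) + 10^(71.2/10) = 3.570e+08.
L_total = 10·log₁₀(3.570e+08) = 85.53 dB(A).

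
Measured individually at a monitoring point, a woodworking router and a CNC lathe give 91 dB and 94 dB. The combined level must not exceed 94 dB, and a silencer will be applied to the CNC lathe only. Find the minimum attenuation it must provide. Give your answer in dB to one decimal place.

Everything except the CNC lathe sums to 10^(91/10) = 1.259e+09 in linear terms, 91.00 dB.
To meet 94 dB overall, the treated CNC lathe may contribute at most 10^(94/10) − 1.259e+09 = 1.253e+09, i.e. 90.98 dB.
Required insertion loss = 94 − 90.98 = 3.02 dB.

3.0 dB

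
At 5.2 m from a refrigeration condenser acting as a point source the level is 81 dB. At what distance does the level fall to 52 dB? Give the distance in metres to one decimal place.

The 29.0 dB drop corresponds to a distance ratio of 10^(29.0/20) for a point source.
r₂ = 5.2·10^((81−52)/20) = 5.2·10^(29.0/20) = 146.56 m.

146.6 m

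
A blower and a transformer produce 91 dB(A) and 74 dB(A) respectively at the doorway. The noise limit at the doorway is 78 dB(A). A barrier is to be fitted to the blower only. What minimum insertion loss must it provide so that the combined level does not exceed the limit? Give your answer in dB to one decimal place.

15.2 dB

Fixed contribution from the other source: Σ 10^(L/10) = 10^(74/10) = 2.512e+07 (74.00 dB(A)).
The limit corresponds to 10^(78/10) = 6.310e+07; subtracting the fixed part leaves 3.798e+07 for the blower, i.e. 75.80 dB(A).
So the blower must be reduced from 91 to 75.80 dB(A): IL = 15.20 dB.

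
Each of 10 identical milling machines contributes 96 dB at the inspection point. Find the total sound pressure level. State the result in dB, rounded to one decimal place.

With 10 equal, uncorrelated contributions the intensity is 10× that of one unit, giving a rise of 10·log₁₀ 10.
L_total = 96 + 10·log₁₀(10) = 96 + 10.000 = 106.00 dB.

106.0 dB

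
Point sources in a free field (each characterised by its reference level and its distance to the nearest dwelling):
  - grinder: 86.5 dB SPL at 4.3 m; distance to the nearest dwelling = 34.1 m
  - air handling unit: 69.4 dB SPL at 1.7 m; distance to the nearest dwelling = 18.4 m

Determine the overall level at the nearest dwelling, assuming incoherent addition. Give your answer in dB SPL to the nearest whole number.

First find each source's level at the receiver (point-source: −20·log₁₀(r/r_ref)), then combine on an intensity basis.
grinder: 86.5 − 20·log₁₀(34.1/4.3) = 86.5 − 17.99 = 68.51 dB SPL.
air handling unit: 69.4 − 20·log₁₀(18.4/1.7) = 69.4 − 20.69 = 48.71 dB SPL.
Σ 10^(L/10) = 7.177e+06 → L_total = 10·log₁₀(7.177e+06) = 68.56 dB SPL.

69 dB SPL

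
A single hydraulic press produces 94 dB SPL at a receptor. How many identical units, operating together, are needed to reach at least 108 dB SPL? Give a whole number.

The shortfall is 108 − 94 = 14.0 dB, and N units add 10·log₁₀ N, so need 10·log₁₀ N ≥ 14.0.
N ≥ 10^(14.0/10) = 25.119, so N = 26.

26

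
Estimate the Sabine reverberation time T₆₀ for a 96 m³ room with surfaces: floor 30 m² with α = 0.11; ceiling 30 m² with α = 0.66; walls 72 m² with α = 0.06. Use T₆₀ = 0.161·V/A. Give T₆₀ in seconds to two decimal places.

Summing Sᵢαᵢ: 30·0.11 + 30·0.66 + 72·0.06 = 27.42 m².
T₆₀ = 0.161 × 96 / 27.42 = 0.564 s.

0.56 s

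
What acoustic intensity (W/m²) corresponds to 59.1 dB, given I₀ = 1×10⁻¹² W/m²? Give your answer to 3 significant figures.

L = 10·log₁₀(I/I₀) ⇒ I = I₀·10^(L/10) = 10⁻¹² × 10^5.91.

8.13e-07 W/m²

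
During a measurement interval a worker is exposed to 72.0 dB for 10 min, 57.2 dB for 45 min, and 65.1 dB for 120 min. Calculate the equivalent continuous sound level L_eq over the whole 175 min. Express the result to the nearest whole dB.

The energy average is taken in the linear domain: L_eq = 10·log₁₀[(Σ tᵢ·10^(Lᵢ/10))/T], T = 175 min.
Σ tᵢ·10^(Lᵢ/10) = 10·10^(72.0/10) + 45·10^(57.2/10) + 120·10^(65.1/10) = 5.704e+08.
L_eq = 10·log₁₀(5.704e+08/175) = 65.13 dB.

65 dB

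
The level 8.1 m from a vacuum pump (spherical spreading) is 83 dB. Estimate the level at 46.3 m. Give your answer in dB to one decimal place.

Point-source attenuation: ΔL = 20·log₁₀(r₂/r₁) = 20·log₁₀(46.3/8.1) = 15.142 dB.
L₂ = 83 − 20·log₁₀(46.3/8.1) = 83 − 15.142 = 67.86 dB.

67.9 dB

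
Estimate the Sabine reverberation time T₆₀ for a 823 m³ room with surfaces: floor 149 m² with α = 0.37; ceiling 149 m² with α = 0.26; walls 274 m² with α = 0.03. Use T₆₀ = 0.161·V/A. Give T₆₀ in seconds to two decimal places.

Summing Sᵢαᵢ: 149·0.37 + 149·0.26 + 274·0.03 = 102.09 m².
T₆₀ = 0.161 × 823 / 102.09 = 1.298 s.

1.30 s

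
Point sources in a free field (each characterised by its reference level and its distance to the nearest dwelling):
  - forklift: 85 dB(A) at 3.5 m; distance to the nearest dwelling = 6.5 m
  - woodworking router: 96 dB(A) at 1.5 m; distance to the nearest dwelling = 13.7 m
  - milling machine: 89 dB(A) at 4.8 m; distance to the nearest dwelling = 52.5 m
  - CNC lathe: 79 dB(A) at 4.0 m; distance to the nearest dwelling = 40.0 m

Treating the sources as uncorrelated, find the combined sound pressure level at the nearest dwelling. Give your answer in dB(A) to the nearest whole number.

Apply inverse-square spreading to bring every level to the receiver, then sum 10^(L/10).
forklift: 85 − 20·log₁₀(6.5/3.5) = 85 − 5.38 = 79.62 dB(A).
woodworking router: 96 − 20·log₁₀(13.7/1.5) = 96 − 19.21 = 76.79 dB(A).
milling machine: 89 − 20·log₁₀(52.5/4.8) = 89 − 20.78 = 68.22 dB(A).
CNC lathe: 79 − 20·log₁₀(40.0/4.0) = 79 − 20.00 = 59.00 dB(A).
Σ 10^(L/10) = 1.468e+08 → L_total = 10·log₁₀(1.468e+08) = 81.67 dB(A).

82 dB(A)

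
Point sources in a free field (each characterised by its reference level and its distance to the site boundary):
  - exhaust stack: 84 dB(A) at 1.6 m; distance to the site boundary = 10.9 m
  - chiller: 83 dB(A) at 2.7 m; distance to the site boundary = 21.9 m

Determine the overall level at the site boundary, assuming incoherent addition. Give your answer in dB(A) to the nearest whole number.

First find each source's level at the receiver (point-source: −20·log₁₀(r/r_ref)), then combine on an intensity basis.
exhaust stack: 84 − 20·log₁₀(10.9/1.6) = 84 − 16.67 = 67.33 dB(A).
chiller: 83 − 20·log₁₀(21.9/2.7) = 83 − 18.18 = 64.82 dB(A).
Σ 10^(L/10) = 8.445e+06 → L_total = 10·log₁₀(8.445e+06) = 69.27 dB(A).

69 dB(A)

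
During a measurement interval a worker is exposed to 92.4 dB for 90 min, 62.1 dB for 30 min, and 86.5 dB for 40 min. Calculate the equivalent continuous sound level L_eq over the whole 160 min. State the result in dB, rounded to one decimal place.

90.4 dB

L_eq = 10·log₁₀[(1/T)·Σ tᵢ·10^(Lᵢ/10)] with T = 160 min.
Σ tᵢ·10^(Lᵢ/10) = 90·10^(92.4/10) + 30·10^(62.1/10) + 40·10^(86.5/10) = 1.743e+11.
L_eq = 10·log₁₀(1.743e+11/160) = 90.37 dB.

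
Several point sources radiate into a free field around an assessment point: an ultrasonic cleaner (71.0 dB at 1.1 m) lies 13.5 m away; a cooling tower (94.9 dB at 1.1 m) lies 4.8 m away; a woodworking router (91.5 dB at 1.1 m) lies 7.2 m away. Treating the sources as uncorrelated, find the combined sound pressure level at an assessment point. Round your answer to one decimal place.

Apply inverse-square spreading to bring every level to the receiver, then sum 10^(L/10).
ultrasonic cleaner: 71.0 − 20·log₁₀(13.5/1.1) = 71.0 − 21.78 = 49.22 dB.
cooling tower: 94.9 − 20·log₁₀(4.8/1.1) = 94.9 − 12.80 = 82.10 dB.
woodworking router: 91.5 − 20·log₁₀(7.2/1.1) = 91.5 − 16.32 = 75.18 dB.
Σ 10^(L/10) = 1.953e+08 → L_total = 10·log₁₀(1.953e+08) = 82.91 dB.

82.9 dB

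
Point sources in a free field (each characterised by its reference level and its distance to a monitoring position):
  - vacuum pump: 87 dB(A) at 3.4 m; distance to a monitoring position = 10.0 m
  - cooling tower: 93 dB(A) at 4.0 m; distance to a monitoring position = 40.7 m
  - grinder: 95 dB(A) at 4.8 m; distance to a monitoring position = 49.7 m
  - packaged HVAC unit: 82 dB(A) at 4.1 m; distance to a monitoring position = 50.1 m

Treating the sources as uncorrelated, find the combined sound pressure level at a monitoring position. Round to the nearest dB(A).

Apply inverse-square spreading to bring every level to the receiver, then sum 10^(L/10).
vacuum pump: 87 − 20·log₁₀(10.0/3.4) = 87 − 9.37 = 77.63 dB(A).
cooling tower: 93 − 20·log₁₀(40.7/4.0) = 93 − 20.15 = 72.85 dB(A).
grinder: 95 − 20·log₁₀(49.7/4.8) = 95 − 20.30 = 74.70 dB(A).
packaged HVAC unit: 82 − 20·log₁₀(50.1/4.1) = 82 − 21.74 = 60.26 dB(A).
Σ 10^(L/10) = 1.078e+08 → L_total = 10·log₁₀(1.078e+08) = 80.32 dB(A).

80 dB(A)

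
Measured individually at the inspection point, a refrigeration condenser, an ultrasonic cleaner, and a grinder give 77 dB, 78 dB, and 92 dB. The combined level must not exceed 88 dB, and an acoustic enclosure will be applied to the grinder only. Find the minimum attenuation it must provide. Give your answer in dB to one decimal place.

The untreated sources together contribute 10^(77/10) + 10^(78/10) = 1.132e+08, i.e. 80.54 dB.
The limit corresponds to 10^(88/10) = 6.310e+08; subtracting the fixed part leaves 5.177e+08 for the grinder, i.e. 87.14 dB.
Required insertion loss = 92 − 87.14 = 4.86 dB.

4.9 dB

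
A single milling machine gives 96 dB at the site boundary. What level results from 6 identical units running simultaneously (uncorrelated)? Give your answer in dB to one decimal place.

103.8 dB

L_total = L₁ + 10·log₁₀ N for N identical incoherent sources.
L_total = 96 + 10·log₁₀(6) = 96 + 7.782 = 103.78 dB.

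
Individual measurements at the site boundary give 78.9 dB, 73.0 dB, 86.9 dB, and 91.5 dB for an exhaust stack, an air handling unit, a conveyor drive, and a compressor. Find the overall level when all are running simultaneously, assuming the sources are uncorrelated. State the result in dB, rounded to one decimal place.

Incoherent sources combine by intensity addition: L_total = 10·log₁₀(Σ 10^(L_i/10)).
Σ 10^(L/10) = 10^(78.9/10) + 10^(73.0/10) + 10^(86.9/10) + 10^(91.5/10) = 2.000e+09.
L_total = 10·log₁₀(2.000e+09) = 93.01 dB.

93.0 dB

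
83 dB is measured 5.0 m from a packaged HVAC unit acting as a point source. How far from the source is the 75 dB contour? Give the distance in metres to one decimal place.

12.6 m

The 8.0 dB drop corresponds to a distance ratio of 10^(8.0/20) for a point source.
r₂ = 5.0·10^((83−75)/20) = 5.0·10^(8.0/20) = 12.56 m.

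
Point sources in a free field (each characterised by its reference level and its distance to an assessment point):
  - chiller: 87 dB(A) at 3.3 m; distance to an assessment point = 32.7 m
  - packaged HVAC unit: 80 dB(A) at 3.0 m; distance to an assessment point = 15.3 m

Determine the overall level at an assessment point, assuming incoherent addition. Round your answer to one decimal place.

69.5 dB(A)

First find each source's level at the receiver (point-source: −20·log₁₀(r/r_ref)), then combine on an intensity basis.
chiller: 87 − 20·log₁₀(32.7/3.3) = 87 − 19.92 = 67.08 dB(A).
packaged HVAC unit: 80 − 20·log₁₀(15.3/3.0) = 80 − 14.15 = 65.85 dB(A).
Σ 10^(L/10) = 8.949e+06 → L_total = 10·log₁₀(8.949e+06) = 69.52 dB(A).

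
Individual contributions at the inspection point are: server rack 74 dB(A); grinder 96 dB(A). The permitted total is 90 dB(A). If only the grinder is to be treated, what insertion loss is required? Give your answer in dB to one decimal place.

Fixed contribution from the other source: Σ 10^(L/10) = 10^(74/10) = 2.512e+07 (74.00 dB(A)).
The limit corresponds to 10^(90/10) = 1.000e+09; subtracting the fixed part leaves 9.749e+08 for the grinder, i.e. 89.89 dB(A).
So the grinder must be reduced from 96 to 89.89 dB(A): IL = 6.11 dB.

6.1 dB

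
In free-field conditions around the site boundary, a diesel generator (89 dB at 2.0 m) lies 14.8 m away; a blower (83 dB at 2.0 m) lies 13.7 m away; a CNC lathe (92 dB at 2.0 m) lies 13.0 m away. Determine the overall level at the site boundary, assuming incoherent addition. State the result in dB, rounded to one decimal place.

Propagate each source to the receiver with L = L_ref − 20·log₁₀(r/r_ref), then add intensities.
diesel generator: 89 − 20·log₁₀(14.8/2.0) = 89 − 17.38 = 71.62 dB.
blower: 83 − 20·log₁₀(13.7/2.0) = 83 − 16.71 = 66.29 dB.
CNC lathe: 92 − 20·log₁₀(13.0/2.0) = 92 − 16.26 = 75.74 dB.
Σ 10^(L/10) = 5.627e+07 → L_total = 10·log₁₀(5.627e+07) = 77.50 dB.

77.5 dB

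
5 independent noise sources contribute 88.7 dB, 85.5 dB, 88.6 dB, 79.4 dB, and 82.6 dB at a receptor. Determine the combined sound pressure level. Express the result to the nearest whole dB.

For uncorrelated sources the intensities add, so convert each level to linear form, sum, and take 10·log₁₀ of the total.
Σ 10^(L/10) = 10^(88.7/10) + 10^(85.5/10) + 10^(88.6/10) + 10^(79.4/10) + 10^(82.6/10) = 2.090e+09.
L_total = 10·log₁₀(2.090e+09) = 93.20 dB.

93 dB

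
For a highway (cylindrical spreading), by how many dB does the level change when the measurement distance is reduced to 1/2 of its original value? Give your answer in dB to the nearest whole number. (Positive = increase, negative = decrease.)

+3 dB

A line source loses 3 dB per doubling of distance; generally ΔL = −10·log₁₀(r₂/r₁).
ΔL = −10·log₁₀(0.5) = +3.01 dB.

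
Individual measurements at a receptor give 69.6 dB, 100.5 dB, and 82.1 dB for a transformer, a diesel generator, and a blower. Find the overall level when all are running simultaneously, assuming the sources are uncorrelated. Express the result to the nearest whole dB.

For uncorrelated sources the intensities add, so convert each level to linear form, sum, and take 10·log₁₀ of the total.
Σ 10^(L/10) = 10^(69.6/10) + 10^(100.5/10) + 10^(82.1/10) = 1.139e+10.
L_total = 10·log₁₀(1.139e+10) = 100.57 dB.

101 dB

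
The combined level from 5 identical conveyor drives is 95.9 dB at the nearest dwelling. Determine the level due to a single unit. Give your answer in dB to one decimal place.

Dividing the total intensity by 5 lowers the level by 10·log₁₀ 5 = 6.990 dB: L₁ = 95.9 − 6.990.

88.9 dB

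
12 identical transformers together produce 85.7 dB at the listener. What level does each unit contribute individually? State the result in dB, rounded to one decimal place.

Dividing the total intensity by 12 lowers the level by 10·log₁₀ 12 = 10.792 dB: L₁ = 85.7 − 10.792.

74.9 dB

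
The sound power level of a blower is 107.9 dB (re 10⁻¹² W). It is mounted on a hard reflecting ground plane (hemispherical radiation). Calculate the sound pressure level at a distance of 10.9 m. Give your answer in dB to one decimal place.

The power spreads over a hemisphere of area 2π·r², so L_p = L_w − 10·log₁₀(2π·r²).
2π·r² = 746.5 m², 10·log₁₀ of that is 28.730 dB.
L_p = 107.9 − 28.730 = 79.17 dB.

79.2 dB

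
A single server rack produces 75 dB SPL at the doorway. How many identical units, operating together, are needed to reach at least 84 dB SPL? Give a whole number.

The shortfall is 84 − 75 = 9.0 dB, and N units add 10·log₁₀ N, so need 10·log₁₀ N ≥ 9.0.
N ≥ 10^(9.0/10) = 7.943, so N = 8.

8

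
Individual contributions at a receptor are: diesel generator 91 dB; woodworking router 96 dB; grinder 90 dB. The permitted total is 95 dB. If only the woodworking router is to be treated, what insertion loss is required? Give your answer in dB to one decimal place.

The untreated sources together contribute 10^(91/10) + 10^(90/10) = 2.259e+09, i.e. 93.54 dB.
The limit corresponds to 10^(95/10) = 3.162e+09; subtracting the fixed part leaves 9.034e+08 for the woodworking router, i.e. 89.56 dB.
Required insertion loss = 96 − 89.56 = 6.44 dB.

6.4 dB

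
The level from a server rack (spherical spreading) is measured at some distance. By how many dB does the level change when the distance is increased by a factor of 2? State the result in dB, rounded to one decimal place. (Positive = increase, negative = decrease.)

-6.0 dB

Point-source spreading: ΔL = −20·log₁₀(r₂/r₁).
ΔL = −20·log₁₀(2) = -6.02 dB.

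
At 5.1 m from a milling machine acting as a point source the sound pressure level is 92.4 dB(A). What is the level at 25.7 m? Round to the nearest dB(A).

For a point source, L₂ = L₁ − 20·log₁₀(r₂/r₁).
L₂ = 92.4 − 20·log₁₀(25.7/5.1) = 92.4 − 14.047 = 78.35 dB(A).

78 dB(A)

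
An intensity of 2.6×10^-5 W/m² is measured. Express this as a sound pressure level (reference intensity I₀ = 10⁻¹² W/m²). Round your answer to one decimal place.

74.1 dB

I/I₀ = 2.6×10^-5/10⁻¹² = 2.6×10^7, and L = 10·log₁₀(I/I₀).
L = 10·(0.4150 + 7) = 74.15 dB.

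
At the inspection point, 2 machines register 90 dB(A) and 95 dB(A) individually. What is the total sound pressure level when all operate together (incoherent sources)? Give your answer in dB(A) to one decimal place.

For uncorrelated sources the intensities add, so convert each level to linear form, sum, and take 10·log₁₀ of the total.
Σ 10^(L/10) = 10^(90/10) + 10^(95/10) = 4.162e+09.
L_total = 10·log₁₀(4.162e+09) = 96.19 dB(A).

96.2 dB(A)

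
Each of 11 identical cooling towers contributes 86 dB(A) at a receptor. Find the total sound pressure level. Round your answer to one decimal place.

With 11 equal, uncorrelated contributions the intensity is 11× that of one unit, giving a rise of 10·log₁₀ 11.
L_total = 86 + 10·log₁₀(11) = 86 + 10.414 = 96.41 dB(A).

96.4 dB(A)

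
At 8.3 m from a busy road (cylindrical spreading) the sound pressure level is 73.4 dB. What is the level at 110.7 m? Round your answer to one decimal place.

62.1 dB

Line-source attenuation: ΔL = 10·log₁₀(r₂/r₁) = 10·log₁₀(110.7/8.3) = 11.251 dB.
L₂ = 73.4 − 10·log₁₀(110.7/8.3) = 73.4 − 11.251 = 62.15 dB.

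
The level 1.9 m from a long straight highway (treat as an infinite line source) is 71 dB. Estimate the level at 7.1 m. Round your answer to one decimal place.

65.3 dB

Cylindrical spreading from a line source gives a 10·log₁₀(r₂/r₁) drop.
L₂ = 71 − 10·log₁₀(7.1/1.9) = 71 − 5.725 = 65.27 dB.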